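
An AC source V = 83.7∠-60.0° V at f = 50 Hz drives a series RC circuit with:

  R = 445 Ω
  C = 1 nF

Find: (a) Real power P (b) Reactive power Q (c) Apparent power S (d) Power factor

Step 1 — Angular frequency: ω = 2π·f = 2π·50 = 314.2 rad/s.
Step 2 — Component impedances:
  R: Z = R = 445 Ω
  C: Z = 1/(jωC) = -j/(ω·C) = 0 - j3.183e+06 Ω
Step 3 — Series combination: Z_total = R + C = 445 - j3.183e+06 Ω = 3.183e+06∠-90.0° Ω.
Step 4 — Source phasor: V = 83.7∠-60.0° V = 41.85 - j72.49 V.
Step 5 — Current: I = V / Z = 2.277e-05 + j1.314e-05 A = 2.63e-05∠30.0° A.
Step 6 — Complex power: S = V·I* = 3.077e-07 - j0.002201 VA.
Step 7 — Real power: P = Re(S) = 3.077e-07 W.
Step 8 — Reactive power: Q = Im(S) = -0.002201 VAR.
Step 9 — Apparent power: |S| = 0.002201 VA.
Step 10 — Power factor: PF = P/|S| = 0.0001398 (leading).

(a) P = 3.077e-07 W  (b) Q = -0.002201 VAR  (c) S = 0.002201 VA  (d) PF = 0.0001398 (leading)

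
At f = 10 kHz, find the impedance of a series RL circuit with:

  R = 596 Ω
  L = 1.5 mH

Step 1 — Angular frequency: ω = 2π·f = 2π·1e+04 = 6.283e+04 rad/s.
Step 2 — Component impedances:
  R: Z = R = 596 Ω
  L: Z = jωL = j·6.283e+04·0.0015 = 0 + j94.25 Ω
Step 3 — Series combination: Z_total = R + L = 596 + j94.25 Ω = 603.4∠9.0° Ω.

Z = 596 + j94.25 Ω = 603.4∠9.0° Ω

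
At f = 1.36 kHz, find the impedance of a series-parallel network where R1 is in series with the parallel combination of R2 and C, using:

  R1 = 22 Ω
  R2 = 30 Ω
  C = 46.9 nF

Step 1 — Angular frequency: ω = 2π·f = 2π·1360 = 8545 rad/s.
Step 2 — Component impedances:
  R1: Z = R = 22 Ω
  R2: Z = R = 30 Ω
  C: Z = 1/(jωC) = -j/(ω·C) = 0 - j2495 Ω
Step 3 — Parallel branch: R2 || C = 1/(1/R2 + 1/C) = 30 - j0.3606 Ω.
Step 4 — Series with R1: Z_total = R1 + (R2 || C) = 52 - j0.3606 Ω = 52∠-0.4° Ω.

Z = 52 - j0.3606 Ω = 52∠-0.4° Ω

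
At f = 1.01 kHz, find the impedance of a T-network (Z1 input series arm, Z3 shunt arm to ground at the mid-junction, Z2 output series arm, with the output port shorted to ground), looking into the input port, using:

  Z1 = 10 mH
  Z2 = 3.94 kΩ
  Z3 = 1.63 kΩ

Step 1 — Angular frequency: ω = 2π·f = 2π·1010 = 6346 rad/s.
Step 2 — Component impedances:
  Z1: Z = jωL = j·6346·0.01 = 0 + j63.46 Ω
  Z2: Z = R = 3940 Ω
  Z3: Z = R = 1630 Ω
Step 3 — With the output port shorted to ground, the output series arm Z2 runs from the junction to ground; the shunt arm Z3 also runs from the junction to ground. They appear in parallel: Z3 || Z2 = 1153 Ω.
Step 4 — Series with input arm Z1: Z_in = Z1 + (Z3 || Z2) = 1153 + j63.46 Ω = 1155∠3.2° Ω.

Z = 1153 + j63.46 Ω = 1155∠3.2° Ω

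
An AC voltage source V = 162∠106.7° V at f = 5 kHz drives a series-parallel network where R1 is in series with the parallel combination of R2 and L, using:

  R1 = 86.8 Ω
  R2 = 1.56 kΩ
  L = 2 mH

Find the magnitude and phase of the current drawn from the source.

Step 1 — Angular frequency: ω = 2π·f = 2π·5000 = 3.142e+04 rad/s.
Step 2 — Component impedances:
  R1: Z = R = 86.8 Ω
  R2: Z = R = 1560 Ω
  L: Z = jωL = j·3.142e+04·0.002 = 0 + j62.83 Ω
Step 3 — Parallel branch: R2 || L = 1/(1/R2 + 1/L) = 2.527 + j62.73 Ω.
Step 4 — Series with R1: Z_total = R1 + (R2 || L) = 89.33 + j62.73 Ω = 109.2∠35.1° Ω.
Step 5 — Source phasor: V = 162∠106.7° V = -46.55 + j155.2 V.
Step 6 — Ohm's law: I = V / Z_total = (-46.55 + j155.2) / (89.33 + j62.73) = 0.4679 + j1.408 A.
Step 7 — Convert to polar: |I| = 1.484 A, ∠I = 71.6°.

I = 1.484∠71.6° A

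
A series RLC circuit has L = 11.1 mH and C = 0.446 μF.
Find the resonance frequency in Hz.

Step 1 — Resonance condition Im(Z)=0 gives ω₀ = 1/√(LC).
Step 2 — ω₀ = 1/√(0.0111·4.46e-07) = 1.421e+04 rad/s.
Step 3 — f₀ = ω₀/(2π) = 2262 Hz.

f₀ = 2262 Hz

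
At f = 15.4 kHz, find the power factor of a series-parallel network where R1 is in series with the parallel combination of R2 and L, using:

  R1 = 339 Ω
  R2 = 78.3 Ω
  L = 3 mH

Step 1 — Angular frequency: ω = 2π·f = 2π·1.54e+04 = 9.676e+04 rad/s.
Step 2 — Component impedances:
  R1: Z = R = 339 Ω
  R2: Z = R = 78.3 Ω
  L: Z = jωL = j·9.676e+04·0.003 = 0 + j290.3 Ω
Step 3 — Parallel branch: R2 || L = 1/(1/R2 + 1/L) = 72.99 + j19.69 Ω.
Step 4 — Series with R1: Z_total = R1 + (R2 || L) = 412 + j19.69 Ω = 412.5∠2.7° Ω.
Step 5 — Power factor: PF = cos(φ) = Re(Z)/|Z| = 411.99/412.46 = 0.9989.
Step 6 — Type: Im(Z) = 19.69 ⇒ lagging (phase φ = 2.7°).

PF = 0.9989 (lagging, φ = 2.7°)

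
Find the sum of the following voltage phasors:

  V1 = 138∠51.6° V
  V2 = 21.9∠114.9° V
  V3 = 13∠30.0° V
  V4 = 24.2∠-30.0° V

Step 1 — Convert each phasor to rectangular form:
  V1 = 138·(cos(51.6°) + j·sin(51.6°)) = 85.72 + j108.1 V
  V2 = 21.9·(cos(114.9°) + j·sin(114.9°)) = -9.221 + j19.86 V
  V3 = 13·(cos(30.0°) + j·sin(30.0°)) = 11.26 + j6.5 V
  V4 = 24.2·(cos(-30.0°) + j·sin(-30.0°)) = 20.96 - j12.1 V
Step 2 — Sum components: V_total = 108.7 + j122.4 V.
Step 3 — Convert to polar: |V_total| = 163.7 V, ∠V_total = 48.4°.

V_total = 163.7∠48.4° V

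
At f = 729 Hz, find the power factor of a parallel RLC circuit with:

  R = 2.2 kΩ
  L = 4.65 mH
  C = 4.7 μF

Step 1 — Angular frequency: ω = 2π·f = 2π·729 = 4580 rad/s.
Step 2 — Component impedances:
  R: Z = R = 2200 Ω
  L: Z = jωL = j·4580·0.00465 = 0 + j21.3 Ω
  C: Z = 1/(jωC) = -j/(ω·C) = 0 - j46.45 Ω
Step 3 — Parallel combination: 1/Z_total = 1/R + 1/L + 1/C; Z_total = 0.7031 + j39.32 Ω = 39.33∠89.0° Ω.
Step 4 — Power factor: PF = cos(φ) = Re(Z)/|Z| = 0.7031/39.33 = 0.01788.
Step 5 — Type: Im(Z) = 39.32 ⇒ lagging (phase φ = 89.0°).

PF = 0.01788 (lagging, φ = 89.0°)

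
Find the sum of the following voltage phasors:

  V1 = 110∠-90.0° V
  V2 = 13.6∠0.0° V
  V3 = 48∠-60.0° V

Step 1 — Convert each phasor to rectangular form:
  V1 = 110·(cos(-90.0°) + j·sin(-90.0°)) = 0 - j110 V
  V2 = 13.6·(cos(0.0°) + j·sin(0.0°)) = 13.6 V
  V3 = 48·(cos(-60.0°) + j·sin(-60.0°)) = 24 - j41.57 V
Step 2 — Sum components: V_total = 37.6 - j151.6 V.
Step 3 — Convert to polar: |V_total| = 156.2 V, ∠V_total = -76.1°.

V_total = 156.2∠-76.1° V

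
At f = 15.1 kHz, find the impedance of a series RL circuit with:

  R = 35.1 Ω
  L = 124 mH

Step 1 — Angular frequency: ω = 2π·f = 2π·1.51e+04 = 9.488e+04 rad/s.
Step 2 — Component impedances:
  R: Z = R = 35.1 Ω
  L: Z = jωL = j·9.488e+04·0.124 = 0 + j1.176e+04 Ω
Step 3 — Series combination: Z_total = R + L = 35.1 + j1.176e+04 Ω = 1.176e+04∠89.8° Ω.

Z = 35.1 + j1.176e+04 Ω = 1.176e+04∠89.8° Ω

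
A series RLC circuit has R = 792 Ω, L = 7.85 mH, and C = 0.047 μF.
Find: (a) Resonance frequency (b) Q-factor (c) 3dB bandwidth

Step 1 — Resonance: ω₀ = 1/√(LC) = 1/√(0.00785·4.7e-08) = 5.206e+04 rad/s.
Step 2 — f₀ = ω₀/(2π) = 8286 Hz.
Step 3 — Series Q: Q = ω₀L/R = 5.206e+04·0.00785/792 = 0.516.
Step 4 — Bandwidth: Δω = ω₀/Q = 1.009e+05 rad/s; BW = Δω/(2π) = 1.606e+04 Hz.

(a) f₀ = 8286 Hz  (b) Q = 0.516  (c) BW = 1.606e+04 Hz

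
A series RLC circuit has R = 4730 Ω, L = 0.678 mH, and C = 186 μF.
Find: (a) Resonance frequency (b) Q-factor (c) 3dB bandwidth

Step 1 — Resonance condition Im(Z)=0 gives ω₀ = 1/√(LC).
Step 2 — ω₀ = 1/√(0.000678·0.000186) = 2816 rad/s.
Step 3 — f₀ = ω₀/(2π) = 448.2 Hz.
Step 4 — Series Q: Q = ω₀L/R = 2816·0.000678/4730 = 0.0004036.
Step 5 — 3dB bandwidth: Δω = ω₀/Q = 6.976e+06 rad/s; BW = Δω/(2π) = 1.11e+06 Hz.

(a) f₀ = 448.2 Hz  (b) Q = 0.0004036  (c) BW = 1.11e+06 Hz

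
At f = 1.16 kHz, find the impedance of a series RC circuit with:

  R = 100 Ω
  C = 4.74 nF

Step 1 — Angular frequency: ω = 2π·f = 2π·1160 = 7288 rad/s.
Step 2 — Component impedances:
  R: Z = R = 100 Ω
  C: Z = 1/(jωC) = -j/(ω·C) = 0 - j2.895e+04 Ω
Step 3 — Series combination: Z_total = R + C = 100 - j2.895e+04 Ω = 2.895e+04∠-89.8° Ω.

Z = 100 - j2.895e+04 Ω = 2.895e+04∠-89.8° Ω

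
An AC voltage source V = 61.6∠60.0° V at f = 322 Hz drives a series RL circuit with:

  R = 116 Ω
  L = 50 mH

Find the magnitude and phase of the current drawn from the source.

Step 1 — Angular frequency: ω = 2π·f = 2π·322 = 2023 rad/s.
Step 2 — Component impedances:
  R: Z = R = 116 Ω
  L: Z = jωL = j·2023·0.05 = 0 + j101.2 Ω
Step 3 — Series combination: Z_total = R + L = 116 + j101.2 Ω = 153.9∠41.1° Ω.
Step 4 — Source phasor: V = 61.6∠60.0° V = 30.8 + j53.35 V.
Step 5 — Ohm's law: I = V / Z_total = (30.8 + j53.35) / (116 + j101.2) = 0.3786 + j0.1297 A.
Step 6 — Convert to polar: |I| = 0.4002 A, ∠I = 18.9°.

I = 0.4002∠18.9° A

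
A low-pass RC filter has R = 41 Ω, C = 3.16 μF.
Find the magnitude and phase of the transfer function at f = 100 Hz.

Step 1 — Angular frequency: ω = 2π·100 = 628.3 rad/s.
Step 2 — Transfer function: H(jω) = 1/(1 + jωRC).
Step 3 — Denominator: 1 + jωRC = 1 + j·628.3·41·3.16e-06 = 1 + j0.0814.
Step 4 — H = 0.9934 - j0.08087.
Step 5 — Magnitude: |H| = 0.9967 (-0.0 dB); phase: φ = -4.7°.

|H| = 0.9967 (-0.0 dB), φ = -4.7°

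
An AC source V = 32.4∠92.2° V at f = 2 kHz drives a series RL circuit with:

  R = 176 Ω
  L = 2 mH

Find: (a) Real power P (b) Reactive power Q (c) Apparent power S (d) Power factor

Step 1 — Angular frequency: ω = 2π·f = 2π·2000 = 1.257e+04 rad/s.
Step 2 — Component impedances:
  R: Z = R = 176 Ω
  L: Z = jωL = j·1.257e+04·0.002 = 0 + j25.13 Ω
Step 3 — Series combination: Z_total = R + L = 176 + j25.13 Ω = 177.8∠8.1° Ω.
Step 4 — Source phasor: V = 32.4∠92.2° V = -1.244 + j32.38 V.
Step 5 — Current: I = V / Z = 0.01882 + j0.1813 A = 0.1822∠84.1° A.
Step 6 — Complex power: S = V·I* = 5.845 + j0.8347 VA.
Step 7 — Real power: P = Re(S) = 5.845 W.
Step 8 — Reactive power: Q = Im(S) = 0.8347 VAR.
Step 9 — Apparent power: |S| = 5.905 VA.
Step 10 — Power factor: PF = P/|S| = 0.99 (lagging).

(a) P = 5.845 W  (b) Q = 0.8347 VAR  (c) S = 5.905 VA  (d) PF = 0.99 (lagging)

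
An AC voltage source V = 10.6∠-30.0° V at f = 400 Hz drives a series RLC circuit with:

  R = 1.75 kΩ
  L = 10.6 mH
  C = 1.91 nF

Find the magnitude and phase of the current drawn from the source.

Step 1 — Angular frequency: ω = 2π·f = 2π·400 = 2513 rad/s.
Step 2 — Component impedances:
  R: Z = R = 1750 Ω
  L: Z = jωL = j·2513·0.0106 = 0 + j26.64 Ω
  C: Z = 1/(jωC) = -j/(ω·C) = 0 - j2.083e+05 Ω
Step 3 — Series combination: Z_total = R + L + C = 1750 - j2.083e+05 Ω = 2.083e+05∠-89.5° Ω.
Step 4 — Source phasor: V = 10.6∠-30.0° V = 9.18 - j5.3 V.
Step 5 — Ohm's law: I = V / Z_total = (9.18 - j5.3) / (1750 - j2.083e+05) = 2.581e-05 + j4.386e-05 A.
Step 6 — Convert to polar: |I| = 5.089e-05 A, ∠I = 59.5°.

I = 5.089e-05∠59.5° A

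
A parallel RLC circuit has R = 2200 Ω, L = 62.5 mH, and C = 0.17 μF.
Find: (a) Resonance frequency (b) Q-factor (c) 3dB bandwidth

Step 1 — Resonance: ω₀ = 1/√(LC) = 1/√(0.0625·1.7e-07) = 9701 rad/s.
Step 2 — f₀ = ω₀/(2π) = 1544 Hz.
Step 3 — Parallel Q: Q = R/(ω₀L) = 2200/(9701·0.0625) = 3.628.
Step 4 — Bandwidth: Δω = ω₀/Q = 2674 rad/s; BW = Δω/(2π) = 425.5 Hz.

(a) f₀ = 1544 Hz  (b) Q = 3.628  (c) BW = 425.5 Hz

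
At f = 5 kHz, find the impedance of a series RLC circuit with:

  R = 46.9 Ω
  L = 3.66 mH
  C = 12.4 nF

Step 1 — Angular frequency: ω = 2π·f = 2π·5000 = 3.142e+04 rad/s.
Step 2 — Component impedances:
  R: Z = R = 46.9 Ω
  L: Z = jωL = j·3.142e+04·0.00366 = 0 + j115 Ω
  C: Z = 1/(jωC) = -j/(ω·C) = 0 - j2567 Ω
Step 3 — Series combination: Z_total = R + L + C = 46.9 - j2452 Ω = 2452∠-88.9° Ω.

Z = 46.9 - j2452 Ω = 2452∠-88.9° Ω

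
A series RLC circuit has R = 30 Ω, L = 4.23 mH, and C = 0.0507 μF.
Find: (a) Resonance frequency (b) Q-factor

Step 1 — Resonance condition Im(Z)=0 gives ω₀ = 1/√(LC).
Step 2 — ω₀ = 1/√(0.00423·5.07e-08) = 6.829e+04 rad/s.
Step 3 — f₀ = ω₀/(2π) = 1.087e+04 Hz.
Step 4 — Series Q: Q = ω₀L/R = 6.829e+04·0.00423/30 = 9.628.

(a) f₀ = 1.087e+04 Hz  (b) Q = 9.628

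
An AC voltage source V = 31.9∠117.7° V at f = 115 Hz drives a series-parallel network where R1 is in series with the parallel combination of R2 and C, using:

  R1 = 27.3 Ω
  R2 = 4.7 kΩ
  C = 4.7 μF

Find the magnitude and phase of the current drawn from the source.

Step 1 — Angular frequency: ω = 2π·f = 2π·115 = 722.6 rad/s.
Step 2 — Component impedances:
  R1: Z = R = 27.3 Ω
  R2: Z = R = 4700 Ω
  C: Z = 1/(jωC) = -j/(ω·C) = 0 - j294.5 Ω
Step 3 — Parallel branch: R2 || C = 1/(1/R2 + 1/C) = 18.38 - j293.3 Ω.
Step 4 — Series with R1: Z_total = R1 + (R2 || C) = 45.68 - j293.3 Ω = 296.8∠-81.1° Ω.
Step 5 — Source phasor: V = 31.9∠117.7° V = -14.83 + j28.24 V.
Step 6 — Ohm's law: I = V / Z_total = (-14.83 + j28.24) / (45.68 - j293.3) = -0.1017 - j0.03472 A.
Step 7 — Convert to polar: |I| = 0.1075 A, ∠I = -161.2°.

I = 0.1075∠-161.2° A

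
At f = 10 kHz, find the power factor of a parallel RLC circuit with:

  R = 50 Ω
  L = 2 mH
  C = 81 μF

Step 1 — Angular frequency: ω = 2π·f = 2π·1e+04 = 6.283e+04 rad/s.
Step 2 — Component impedances:
  R: Z = R = 50 Ω
  L: Z = jωL = j·6.283e+04·0.002 = 0 + j125.7 Ω
  C: Z = 1/(jωC) = -j/(ω·C) = 0 - j0.1965 Ω
Step 3 — Parallel combination: 1/Z_total = 1/R + 1/L + 1/C; Z_total = 0.0007746 - j0.1968 Ω = 0.1968∠-89.8° Ω.
Step 4 — Power factor: PF = cos(φ) = Re(Z)/|Z| = 0.0007746/0.1968 = 0.003936.
Step 5 — Type: Im(Z) = -0.1968 ⇒ leading (phase φ = -89.8°).

PF = 0.003936 (leading, φ = -89.8°)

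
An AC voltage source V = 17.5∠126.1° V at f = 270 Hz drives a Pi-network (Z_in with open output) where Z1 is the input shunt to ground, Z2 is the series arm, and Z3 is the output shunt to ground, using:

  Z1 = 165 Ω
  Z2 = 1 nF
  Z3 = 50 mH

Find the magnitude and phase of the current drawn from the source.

Step 1 — Angular frequency: ω = 2π·f = 2π·270 = 1696 rad/s.
Step 2 — Component impedances:
  Z1: Z = R = 165 Ω
  Z2: Z = 1/(jωC) = -j/(ω·C) = 0 - j5.895e+05 Ω
  Z3: Z = jωL = j·1696·0.05 = 0 + j84.82 Ω
Step 3 — With open output, the series arm Z2 and the output shunt Z3 appear in series to ground: Z2 + Z3 = 0 - j5.894e+05 Ω.
Step 4 — Parallel with input shunt Z1: Z_in = Z1 || (Z2 + Z3) = 165 - j0.04619 Ω = 165∠-0.0° Ω.
Step 5 — Source phasor: V = 17.5∠126.1° V = -10.31 + j14.14 V.
Step 6 — Ohm's law: I = V / Z_total = (-10.31 + j14.14) / (165 - j0.04619) = -0.06251 + j0.08568 A.
Step 7 — Convert to polar: |I| = 0.1061 A, ∠I = 126.1°.

I = 0.1061∠126.1° A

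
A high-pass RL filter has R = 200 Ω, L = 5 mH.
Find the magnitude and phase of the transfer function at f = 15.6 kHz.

Step 1 — Angular frequency: ω = 2π·1.56e+04 = 9.802e+04 rad/s.
Step 2 — Transfer function: H(jω) = jωL/(R + jωL).
Step 3 — Numerator jωL = j·490.1; denominator R + jωL = 200 + j490.1.
Step 4 — H = 0.8572 + j0.3498.
Step 5 — Magnitude: |H| = 0.9259 (-0.7 dB); phase: φ = 22.2°.

|H| = 0.9259 (-0.7 dB), φ = 22.2°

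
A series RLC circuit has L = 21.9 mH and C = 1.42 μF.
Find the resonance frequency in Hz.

Step 1 — Resonance condition Im(Z)=0 gives ω₀ = 1/√(LC).
Step 2 — ω₀ = 1/√(0.0219·1.42e-06) = 5671 rad/s.
Step 3 — f₀ = ω₀/(2π) = 902.5 Hz.

f₀ = 902.5 Hz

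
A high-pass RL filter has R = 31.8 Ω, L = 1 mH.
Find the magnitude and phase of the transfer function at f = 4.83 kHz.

Step 1 — Angular frequency: ω = 2π·4830 = 3.035e+04 rad/s.
Step 2 — Transfer function: H(jω) = jωL/(R + jωL).
Step 3 — Numerator jωL = j·30.35; denominator R + jωL = 31.8 + j30.35.
Step 4 — H = 0.4766 + j0.4995.
Step 5 — Magnitude: |H| = 0.6904 (-3.2 dB); phase: φ = 46.3°.

|H| = 0.6904 (-3.2 dB), φ = 46.3°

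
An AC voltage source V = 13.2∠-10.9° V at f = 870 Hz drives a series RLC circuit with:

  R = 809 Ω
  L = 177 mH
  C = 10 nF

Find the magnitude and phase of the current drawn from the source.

Step 1 — Angular frequency: ω = 2π·f = 2π·870 = 5466 rad/s.
Step 2 — Component impedances:
  R: Z = R = 809 Ω
  L: Z = jωL = j·5466·0.177 = 0 + j967.5 Ω
  C: Z = 1/(jωC) = -j/(ω·C) = 0 - j1.829e+04 Ω
Step 3 — Series combination: Z_total = R + L + C = 809 - j1.733e+04 Ω = 1.735e+04∠-87.3° Ω.
Step 4 — Source phasor: V = 13.2∠-10.9° V = 12.96 - j2.496 V.
Step 5 — Ohm's law: I = V / Z_total = (12.96 - j2.496) / (809 - j1.733e+04) = 0.0001786 + j0.0007398 A.
Step 6 — Convert to polar: |I| = 0.000761 A, ∠I = 76.4°.

I = 0.000761∠76.4° A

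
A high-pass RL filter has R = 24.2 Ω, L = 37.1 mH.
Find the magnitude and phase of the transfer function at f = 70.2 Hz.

Step 1 — Angular frequency: ω = 2π·70.2 = 441.1 rad/s.
Step 2 — Transfer function: H(jω) = jωL/(R + jωL).
Step 3 — Numerator jωL = j·16.36; denominator R + jωL = 24.2 + j16.36.
Step 4 — H = 0.3138 + j0.464.
Step 5 — Magnitude: |H| = 0.5602 (-5.0 dB); phase: φ = 55.9°.

|H| = 0.5602 (-5.0 dB), φ = 55.9°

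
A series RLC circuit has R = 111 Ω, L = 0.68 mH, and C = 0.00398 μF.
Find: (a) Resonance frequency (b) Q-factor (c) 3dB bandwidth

Step 1 — Resonance condition Im(Z)=0 gives ω₀ = 1/√(LC).
Step 2 — ω₀ = 1/√(0.00068·3.98e-09) = 6.079e+05 rad/s.
Step 3 — f₀ = ω₀/(2π) = 9.674e+04 Hz.
Step 4 — Series Q: Q = ω₀L/R = 6.079e+05·0.00068/111 = 3.724.
Step 5 — 3dB bandwidth: Δω = ω₀/Q = 1.632e+05 rad/s; BW = Δω/(2π) = 2.598e+04 Hz.

(a) f₀ = 9.674e+04 Hz  (b) Q = 3.724  (c) BW = 2.598e+04 Hz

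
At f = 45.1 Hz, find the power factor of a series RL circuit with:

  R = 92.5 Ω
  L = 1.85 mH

Step 1 — Angular frequency: ω = 2π·f = 2π·45.1 = 283.4 rad/s.
Step 2 — Component impedances:
  R: Z = R = 92.5 Ω
  L: Z = jωL = j·283.4·0.00185 = 0 + j0.5242 Ω
Step 3 — Series combination: Z_total = R + L = 92.5 + j0.5242 Ω = 92.5∠0.3° Ω.
Step 4 — Power factor: PF = cos(φ) = Re(Z)/|Z| = 92.5/92.5 = 1.
Step 5 — Type: Im(Z) = 0.5242 ⇒ lagging (phase φ = 0.3°).

PF = 1 (lagging, φ = 0.3°)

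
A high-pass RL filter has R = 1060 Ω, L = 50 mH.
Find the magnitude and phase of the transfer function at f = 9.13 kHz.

Step 1 — Angular frequency: ω = 2π·9130 = 5.737e+04 rad/s.
Step 2 — Transfer function: H(jω) = jωL/(R + jωL).
Step 3 — Numerator jωL = j·2868; denominator R + jωL = 1060 + j2868.
Step 4 — H = 0.8798 + j0.3252.
Step 5 — Magnitude: |H| = 0.938 (-0.6 dB); phase: φ = 20.3°.

|H| = 0.938 (-0.6 dB), φ = 20.3°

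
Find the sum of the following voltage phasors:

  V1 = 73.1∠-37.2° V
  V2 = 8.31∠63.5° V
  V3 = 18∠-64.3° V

Step 1 — Convert each phasor to rectangular form:
  V1 = 73.1·(cos(-37.2°) + j·sin(-37.2°)) = 58.23 - j44.2 V
  V2 = 8.31·(cos(63.5°) + j·sin(63.5°)) = 3.708 + j7.437 V
  V3 = 18·(cos(-64.3°) + j·sin(-64.3°)) = 7.806 - j16.22 V
Step 2 — Sum components: V_total = 69.74 - j52.98 V.
Step 3 — Convert to polar: |V_total| = 87.58 V, ∠V_total = -37.2°.

V_total = 87.58∠-37.2° V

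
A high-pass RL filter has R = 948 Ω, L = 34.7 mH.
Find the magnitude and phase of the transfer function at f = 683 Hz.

Step 1 — Angular frequency: ω = 2π·683 = 4291 rad/s.
Step 2 — Transfer function: H(jω) = jωL/(R + jωL).
Step 3 — Numerator jωL = j·148.9; denominator R + jωL = 948 + j148.9.
Step 4 — H = 0.02408 + j0.1533.
Step 5 — Magnitude: |H| = 0.1552 (-16.2 dB); phase: φ = 81.1°.

|H| = 0.1552 (-16.2 dB), φ = 81.1°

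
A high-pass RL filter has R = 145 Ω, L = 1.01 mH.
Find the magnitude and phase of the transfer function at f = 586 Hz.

Step 1 — Angular frequency: ω = 2π·586 = 3682 rad/s.
Step 2 — Transfer function: H(jω) = jωL/(R + jωL).
Step 3 — Numerator jωL = j·3.719; denominator R + jωL = 145 + j3.719.
Step 4 — H = 0.0006573 + j0.02563.
Step 5 — Magnitude: |H| = 0.02564 (-31.8 dB); phase: φ = 88.5°.

|H| = 0.02564 (-31.8 dB), φ = 88.5°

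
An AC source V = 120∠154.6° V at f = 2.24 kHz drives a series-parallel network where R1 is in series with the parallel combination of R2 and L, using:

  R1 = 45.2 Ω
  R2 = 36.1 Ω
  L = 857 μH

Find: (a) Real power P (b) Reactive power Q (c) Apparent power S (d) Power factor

Step 1 — Angular frequency: ω = 2π·f = 2π·2240 = 1.407e+04 rad/s.
Step 2 — Component impedances:
  R1: Z = R = 45.2 Ω
  R2: Z = R = 36.1 Ω
  L: Z = jωL = j·1.407e+04·0.000857 = 0 + j12.06 Ω
Step 3 — Parallel branch: R2 || L = 1/(1/R2 + 1/L) = 3.625 + j10.85 Ω.
Step 4 — Series with R1: Z_total = R1 + (R2 || L) = 48.83 + j10.85 Ω = 50.02∠12.5° Ω.
Step 5 — Source phasor: V = 120∠154.6° V = -108.4 + j51.47 V.
Step 6 — Current: I = V / Z = -1.892 + j1.475 A = 2.399∠142.1° A.
Step 7 — Complex power: S = V·I* = 281 + j62.46 VA.
Step 8 — Real power: P = Re(S) = 281 W.
Step 9 — Reactive power: Q = Im(S) = 62.46 VAR.
Step 10 — Apparent power: |S| = 287.9 VA.
Step 11 — Power factor: PF = P/|S| = 0.9762 (lagging).

(a) P = 281 W  (b) Q = 62.46 VAR  (c) S = 287.9 VA  (d) PF = 0.9762 (lagging)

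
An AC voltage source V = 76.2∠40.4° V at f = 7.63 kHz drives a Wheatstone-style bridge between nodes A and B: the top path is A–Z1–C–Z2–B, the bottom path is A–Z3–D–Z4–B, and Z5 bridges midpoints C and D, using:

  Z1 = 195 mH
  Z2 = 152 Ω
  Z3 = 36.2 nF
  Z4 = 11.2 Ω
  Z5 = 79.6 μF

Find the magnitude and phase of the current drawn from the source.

Step 1 — Angular frequency: ω = 2π·f = 2π·7630 = 4.794e+04 rad/s.
Step 2 — Component impedances:
  Z1: Z = jωL = j·4.794e+04·0.195 = 0 + j9348 Ω
  Z2: Z = R = 152 Ω
  Z3: Z = 1/(jωC) = -j/(ω·C) = 0 - j576.2 Ω
  Z4: Z = R = 11.2 Ω
  Z5: Z = 1/(jωC) = -j/(ω·C) = 0 - j0.262 Ω
Step 3 — Bridge requires nodal analysis (the Z5 bridge couples midpoints C and D, so the two paths cannot be reduced to a simple series/parallel combination). Setting node B to ground and injecting 1 A at node A, the 3-node admittance system at A, C, D solves to V_A = Z_AB = 10.43 - j614.1 Ω = 614.2∠-89.0° Ω.
Step 4 — Source phasor: V = 76.2∠40.4° V = 58.03 + j49.39 V.
Step 5 — Ohm's law: I = V / Z_total = (58.03 + j49.39) / (10.43 - j614.1) = -0.0788 + j0.09584 A.
Step 6 — Convert to polar: |I| = 0.1241 A, ∠I = 129.4°.

I = 0.1241∠129.4° A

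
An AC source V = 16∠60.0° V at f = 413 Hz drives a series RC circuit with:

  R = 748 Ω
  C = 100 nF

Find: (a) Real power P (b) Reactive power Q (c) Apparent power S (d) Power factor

Step 1 — Angular frequency: ω = 2π·f = 2π·413 = 2595 rad/s.
Step 2 — Component impedances:
  R: Z = R = 748 Ω
  C: Z = 1/(jωC) = -j/(ω·C) = 0 - j3854 Ω
Step 3 — Series combination: Z_total = R + C = 748 - j3854 Ω = 3926∠-79.0° Ω.
Step 4 — Source phasor: V = 16∠60.0° V = 8 + j13.86 V.
Step 5 — Current: I = V / Z = -0.003077 + j0.002673 A = 0.004076∠139.0° A.
Step 6 — Complex power: S = V·I* = 0.01243 - j0.06402 VA.
Step 7 — Real power: P = Re(S) = 0.01243 W.
Step 8 — Reactive power: Q = Im(S) = -0.06402 VAR.
Step 9 — Apparent power: |S| = 0.06521 VA.
Step 10 — Power factor: PF = P/|S| = 0.1905 (leading).

(a) P = 0.01243 W  (b) Q = -0.06402 VAR  (c) S = 0.06521 VA  (d) PF = 0.1905 (leading)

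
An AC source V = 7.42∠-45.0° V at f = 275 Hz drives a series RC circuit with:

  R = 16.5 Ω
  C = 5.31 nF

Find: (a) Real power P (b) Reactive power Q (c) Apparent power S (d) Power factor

Step 1 — Angular frequency: ω = 2π·f = 2π·275 = 1728 rad/s.
Step 2 — Component impedances:
  R: Z = R = 16.5 Ω
  C: Z = 1/(jωC) = -j/(ω·C) = 0 - j1.09e+05 Ω
Step 3 — Series combination: Z_total = R + C = 16.5 - j1.09e+05 Ω = 1.09e+05∠-90.0° Ω.
Step 4 — Source phasor: V = 7.42∠-45.0° V = 5.247 - j5.247 V.
Step 5 — Current: I = V / Z = 4.815e-05 + j4.813e-05 A = 6.808e-05∠45.0° A.
Step 6 — Complex power: S = V·I* = 7.647e-08 - j0.0005051 VA.
Step 7 — Real power: P = Re(S) = 7.647e-08 W.
Step 8 — Reactive power: Q = Im(S) = -0.0005051 VAR.
Step 9 — Apparent power: |S| = 0.0005051 VA.
Step 10 — Power factor: PF = P/|S| = 0.0001514 (leading).

(a) P = 7.647e-08 W  (b) Q = -0.0005051 VAR  (c) S = 0.0005051 VA  (d) PF = 0.0001514 (leading)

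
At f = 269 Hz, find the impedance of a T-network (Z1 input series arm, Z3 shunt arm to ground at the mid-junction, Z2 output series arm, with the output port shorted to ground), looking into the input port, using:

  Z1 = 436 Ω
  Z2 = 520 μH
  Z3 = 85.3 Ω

Step 1 — Angular frequency: ω = 2π·f = 2π·269 = 1690 rad/s.
Step 2 — Component impedances:
  Z1: Z = R = 436 Ω
  Z2: Z = jωL = j·1690·0.00052 = 0 + j0.8789 Ω
  Z3: Z = R = 85.3 Ω
Step 3 — With the output port shorted to ground, the output series arm Z2 runs from the junction to ground; the shunt arm Z3 also runs from the junction to ground. They appear in parallel: Z3 || Z2 = 0.009055 + j0.8788 Ω.
Step 4 — Series with input arm Z1: Z_in = Z1 + (Z3 || Z2) = 436 + j0.8788 Ω = 436∠0.1° Ω.

Z = 436 + j0.8788 Ω = 436∠0.1° Ω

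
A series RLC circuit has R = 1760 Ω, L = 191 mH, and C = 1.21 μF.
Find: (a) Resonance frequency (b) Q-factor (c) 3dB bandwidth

Step 1 — Resonance condition Im(Z)=0 gives ω₀ = 1/√(LC).
Step 2 — ω₀ = 1/√(0.191·1.21e-06) = 2080 rad/s.
Step 3 — f₀ = ω₀/(2π) = 331.1 Hz.
Step 4 — Series Q: Q = ω₀L/R = 2080·0.191/1760 = 0.2257.
Step 5 — 3dB bandwidth: Δω = ω₀/Q = 9215 rad/s; BW = Δω/(2π) = 1467 Hz.

(a) f₀ = 331.1 Hz  (b) Q = 0.2257  (c) BW = 1467 Hz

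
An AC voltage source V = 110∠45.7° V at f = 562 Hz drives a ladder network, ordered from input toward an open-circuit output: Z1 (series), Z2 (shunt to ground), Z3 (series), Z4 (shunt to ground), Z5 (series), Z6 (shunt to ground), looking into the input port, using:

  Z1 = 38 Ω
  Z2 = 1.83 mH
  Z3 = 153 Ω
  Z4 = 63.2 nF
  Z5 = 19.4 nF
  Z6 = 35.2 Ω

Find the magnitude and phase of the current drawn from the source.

Step 1 — Angular frequency: ω = 2π·f = 2π·562 = 3531 rad/s.
Step 2 — Component impedances:
  Z1: Z = R = 38 Ω
  Z2: Z = jωL = j·3531·0.00183 = 0 + j6.462 Ω
  Z3: Z = R = 153 Ω
  Z4: Z = 1/(jωC) = -j/(ω·C) = 0 - j4481 Ω
  Z5: Z = 1/(jωC) = -j/(ω·C) = 0 - j1.46e+04 Ω
  Z6: Z = R = 35.2 Ω
Step 3 — Ladder network (open output): work backward from the far end, alternating series and parallel combinations. Z_in = 38 + j6.474 Ω = 38.55∠9.7° Ω.
Step 4 — Source phasor: V = 110∠45.7° V = 76.83 + j78.73 V.
Step 5 — Ohm's law: I = V / Z_total = (76.83 + j78.73) / (38 + j6.474) = 2.308 + j1.679 A.
Step 6 — Convert to polar: |I| = 2.854 A, ∠I = 36.0°.

I = 2.854∠36.0° A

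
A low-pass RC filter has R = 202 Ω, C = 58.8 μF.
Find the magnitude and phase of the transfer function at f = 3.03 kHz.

Step 1 — Angular frequency: ω = 2π·3030 = 1.904e+04 rad/s.
Step 2 — Transfer function: H(jω) = 1/(1 + jωRC).
Step 3 — Denominator: 1 + jωRC = 1 + j·1.904e+04·202·5.88e-05 = 1 + j226.1.
Step 4 — H = 1.956e-05 - j0.004422.
Step 5 — Magnitude: |H| = 0.004422 (-47.1 dB); phase: φ = -89.7°.

|H| = 0.004422 (-47.1 dB), φ = -89.7°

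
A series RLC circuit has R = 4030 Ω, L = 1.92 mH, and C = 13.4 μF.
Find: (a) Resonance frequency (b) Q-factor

Step 1 — Resonance condition Im(Z)=0 gives ω₀ = 1/√(LC).
Step 2 — ω₀ = 1/√(0.00192·1.34e-05) = 6234 rad/s.
Step 3 — f₀ = ω₀/(2π) = 992.2 Hz.
Step 4 — Series Q: Q = ω₀L/R = 6234·0.00192/4030 = 0.00297.

(a) f₀ = 992.2 Hz  (b) Q = 0.00297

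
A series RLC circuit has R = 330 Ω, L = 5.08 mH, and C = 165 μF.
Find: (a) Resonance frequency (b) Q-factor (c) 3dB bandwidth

Step 1 — Resonance: ω₀ = 1/√(LC) = 1/√(0.00508·0.000165) = 1092 rad/s.
Step 2 — f₀ = ω₀/(2π) = 173.8 Hz.
Step 3 — Series Q: Q = ω₀L/R = 1092·0.00508/330 = 0.01681.
Step 4 — Bandwidth: Δω = ω₀/Q = 6.496e+04 rad/s; BW = Δω/(2π) = 1.034e+04 Hz.

(a) f₀ = 173.8 Hz  (b) Q = 0.01681  (c) BW = 1.034e+04 Hz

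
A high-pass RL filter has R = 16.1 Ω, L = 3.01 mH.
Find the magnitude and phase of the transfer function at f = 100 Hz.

Step 1 — Angular frequency: ω = 2π·100 = 628.3 rad/s.
Step 2 — Transfer function: H(jω) = jωL/(R + jωL).
Step 3 — Numerator jωL = j·1.891; denominator R + jωL = 16.1 + j1.891.
Step 4 — H = 0.01361 + j0.1159.
Step 5 — Magnitude: |H| = 0.1167 (-18.7 dB); phase: φ = 83.3°.

|H| = 0.1167 (-18.7 dB), φ = 83.3°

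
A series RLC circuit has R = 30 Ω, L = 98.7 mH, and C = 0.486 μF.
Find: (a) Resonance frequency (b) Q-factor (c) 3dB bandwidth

Step 1 — Resonance: ω₀ = 1/√(LC) = 1/√(0.0987·4.86e-07) = 4566 rad/s.
Step 2 — f₀ = ω₀/(2π) = 726.7 Hz.
Step 3 — Series Q: Q = ω₀L/R = 4566·0.0987/30 = 15.02.
Step 4 — Bandwidth: Δω = ω₀/Q = 304 rad/s; BW = Δω/(2π) = 48.38 Hz.

(a) f₀ = 726.7 Hz  (b) Q = 15.02  (c) BW = 48.38 Hz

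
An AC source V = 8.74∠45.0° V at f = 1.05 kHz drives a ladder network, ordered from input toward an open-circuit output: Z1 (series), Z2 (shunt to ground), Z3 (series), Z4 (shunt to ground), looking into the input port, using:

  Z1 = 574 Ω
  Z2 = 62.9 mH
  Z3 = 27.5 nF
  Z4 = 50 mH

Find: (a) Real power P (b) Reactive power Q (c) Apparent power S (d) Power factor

Step 1 — Angular frequency: ω = 2π·f = 2π·1050 = 6597 rad/s.
Step 2 — Component impedances:
  Z1: Z = R = 574 Ω
  Z2: Z = jωL = j·6597·0.0629 = 0 + j415 Ω
  Z3: Z = 1/(jωC) = -j/(ω·C) = 0 - j5512 Ω
  Z4: Z = jωL = j·6597·0.05 = 0 + j329.9 Ω
Step 3 — Ladder network (open output): work backward from the far end, alternating series and parallel combinations. Z_in = 574 + j451.1 Ω = 730∠38.2° Ω.
Step 4 — Source phasor: V = 8.74∠45.0° V = 6.18 + j6.18 V.
Step 5 — Current: I = V / Z = 0.01189 + j0.001425 A = 0.01197∠6.8° A.
Step 6 — Complex power: S = V·I* = 0.08227 + j0.06465 VA.
Step 7 — Real power: P = Re(S) = 0.08227 W.
Step 8 — Reactive power: Q = Im(S) = 0.06465 VAR.
Step 9 — Apparent power: |S| = 0.1046 VA.
Step 10 — Power factor: PF = P/|S| = 0.7863 (lagging).

(a) P = 0.08227 W  (b) Q = 0.06465 VAR  (c) S = 0.1046 VA  (d) PF = 0.7863 (lagging)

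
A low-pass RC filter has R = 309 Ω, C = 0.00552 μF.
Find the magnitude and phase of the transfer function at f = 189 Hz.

Step 1 — Angular frequency: ω = 2π·189 = 1188 rad/s.
Step 2 — Transfer function: H(jω) = 1/(1 + jωRC).
Step 3 — Denominator: 1 + jωRC = 1 + j·1188·309·5.52e-09 = 1 + j0.002026.
Step 4 — H = 1 - j0.002026.
Step 5 — Magnitude: |H| = 1 (-0.0 dB); phase: φ = -0.1°.

|H| = 1 (-0.0 dB), φ = -0.1°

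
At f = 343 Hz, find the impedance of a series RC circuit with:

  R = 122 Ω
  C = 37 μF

Step 1 — Angular frequency: ω = 2π·f = 2π·343 = 2155 rad/s.
Step 2 — Component impedances:
  R: Z = R = 122 Ω
  C: Z = 1/(jωC) = -j/(ω·C) = 0 - j12.54 Ω
Step 3 — Series combination: Z_total = R + C = 122 - j12.54 Ω = 122.6∠-5.9° Ω.

Z = 122 - j12.54 Ω = 122.6∠-5.9° Ω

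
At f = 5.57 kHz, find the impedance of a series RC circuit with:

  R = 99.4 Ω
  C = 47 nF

Step 1 — Angular frequency: ω = 2π·f = 2π·5570 = 3.5e+04 rad/s.
Step 2 — Component impedances:
  R: Z = R = 99.4 Ω
  C: Z = 1/(jωC) = -j/(ω·C) = 0 - j607.9 Ω
Step 3 — Series combination: Z_total = R + C = 99.4 - j607.9 Ω = 616∠-80.7° Ω.

Z = 99.4 - j607.9 Ω = 616∠-80.7° Ω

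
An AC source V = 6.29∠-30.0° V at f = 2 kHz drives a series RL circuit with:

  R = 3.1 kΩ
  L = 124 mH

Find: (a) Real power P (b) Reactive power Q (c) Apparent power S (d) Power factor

Step 1 — Angular frequency: ω = 2π·f = 2π·2000 = 1.257e+04 rad/s.
Step 2 — Component impedances:
  R: Z = R = 3100 Ω
  L: Z = jωL = j·1.257e+04·0.124 = 0 + j1558 Ω
Step 3 — Series combination: Z_total = R + L = 3100 + j1558 Ω = 3470∠26.7° Ω.
Step 4 — Source phasor: V = 6.29∠-30.0° V = 5.447 - j3.145 V.
Step 5 — Current: I = V / Z = 0.0009957 - j0.001515 A = 0.001813∠-56.7° A.
Step 6 — Complex power: S = V·I* = 0.01019 + j0.005121 VA.
Step 7 — Real power: P = Re(S) = 0.01019 W.
Step 8 — Reactive power: Q = Im(S) = 0.005121 VAR.
Step 9 — Apparent power: |S| = 0.0114 VA.
Step 10 — Power factor: PF = P/|S| = 0.8935 (lagging).

(a) P = 0.01019 W  (b) Q = 0.005121 VAR  (c) S = 0.0114 VA  (d) PF = 0.8935 (lagging)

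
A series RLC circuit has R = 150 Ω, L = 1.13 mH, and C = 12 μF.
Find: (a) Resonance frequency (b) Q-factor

Step 1 — Resonance condition Im(Z)=0 gives ω₀ = 1/√(LC).
Step 2 — ω₀ = 1/√(0.00113·1.2e-05) = 8588 rad/s.
Step 3 — f₀ = ω₀/(2π) = 1367 Hz.
Step 4 — Series Q: Q = ω₀L/R = 8588·0.00113/150 = 0.06469.

(a) f₀ = 1367 Hz  (b) Q = 0.06469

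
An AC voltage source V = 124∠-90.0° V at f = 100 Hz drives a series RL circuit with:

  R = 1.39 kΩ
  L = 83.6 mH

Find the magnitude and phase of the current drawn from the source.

Step 1 — Angular frequency: ω = 2π·f = 2π·100 = 628.3 rad/s.
Step 2 — Component impedances:
  R: Z = R = 1390 Ω
  L: Z = jωL = j·628.3·0.0836 = 0 + j52.53 Ω
Step 3 — Series combination: Z_total = R + L = 1390 + j52.53 Ω = 1391∠2.2° Ω.
Step 4 — Source phasor: V = 124∠-90.0° V = 0 - j124 V.
Step 5 — Ohm's law: I = V / Z_total = (0 - j124) / (1390 + j52.53) = -0.003366 - j0.08908 A.
Step 6 — Convert to polar: |I| = 0.08915 A, ∠I = -92.2°.

I = 0.08915∠-92.2° A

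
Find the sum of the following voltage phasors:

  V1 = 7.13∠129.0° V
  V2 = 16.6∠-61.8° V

Step 1 — Convert each phasor to rectangular form:
  V1 = 7.13·(cos(129.0°) + j·sin(129.0°)) = -4.487 + j5.541 V
  V2 = 16.6·(cos(-61.8°) + j·sin(-61.8°)) = 7.844 - j14.63 V
Step 2 — Sum components: V_total = 3.357 - j9.089 V.
Step 3 — Convert to polar: |V_total| = 9.689 V, ∠V_total = -69.7°.

V_total = 9.689∠-69.7° V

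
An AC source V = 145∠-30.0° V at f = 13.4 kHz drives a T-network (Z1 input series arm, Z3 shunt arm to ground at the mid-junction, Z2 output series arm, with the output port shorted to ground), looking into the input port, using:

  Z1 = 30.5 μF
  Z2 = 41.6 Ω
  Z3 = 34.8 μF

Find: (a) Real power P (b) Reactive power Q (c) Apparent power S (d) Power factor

Step 1 — Angular frequency: ω = 2π·f = 2π·1.34e+04 = 8.419e+04 rad/s.
Step 2 — Component impedances:
  Z1: Z = 1/(jωC) = -j/(ω·C) = 0 - j0.3894 Ω
  Z2: Z = R = 41.6 Ω
  Z3: Z = 1/(jωC) = -j/(ω·C) = 0 - j0.3413 Ω
Step 3 — With the output port shorted to ground, the output series arm Z2 runs from the junction to ground; the shunt arm Z3 also runs from the junction to ground. They appear in parallel: Z3 || Z2 = 0.0028 - j0.3413 Ω.
Step 4 — Series with input arm Z1: Z_in = Z1 + (Z3 || Z2) = 0.0028 - j0.7307 Ω = 0.7307∠-89.8° Ω.
Step 5 — Source phasor: V = 145∠-30.0° V = 125.6 - j72.5 V.
Step 6 — Current: I = V / Z = 99.88 + j171.5 A = 198.4∠59.8° A.
Step 7 — Complex power: S = V·I* = 110.3 - j2.877e+04 VA.
Step 8 — Real power: P = Re(S) = 110.3 W.
Step 9 — Reactive power: Q = Im(S) = -2.877e+04 VAR.
Step 10 — Apparent power: |S| = 2.877e+04 VA.
Step 11 — Power factor: PF = P/|S| = 0.003832 (leading).

(a) P = 110.3 W  (b) Q = -2.877e+04 VAR  (c) S = 2.877e+04 VA  (d) PF = 0.003832 (leading)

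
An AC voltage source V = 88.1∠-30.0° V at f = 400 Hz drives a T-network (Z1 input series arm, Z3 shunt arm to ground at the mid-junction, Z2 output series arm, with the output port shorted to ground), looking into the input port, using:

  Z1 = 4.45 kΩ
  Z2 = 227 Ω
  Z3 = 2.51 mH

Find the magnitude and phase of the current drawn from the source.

Step 1 — Angular frequency: ω = 2π·f = 2π·400 = 2513 rad/s.
Step 2 — Component impedances:
  Z1: Z = R = 4450 Ω
  Z2: Z = R = 227 Ω
  Z3: Z = jωL = j·2513·0.00251 = 0 + j6.308 Ω
Step 3 — With the output port shorted to ground, the output series arm Z2 runs from the junction to ground; the shunt arm Z3 also runs from the junction to ground. They appear in parallel: Z3 || Z2 = 0.1752 + j6.303 Ω.
Step 4 — Series with input arm Z1: Z_in = Z1 + (Z3 || Z2) = 4450 + j6.303 Ω = 4450∠0.1° Ω.
Step 5 — Source phasor: V = 88.1∠-30.0° V = 76.3 - j44.05 V.
Step 6 — Ohm's law: I = V / Z_total = (76.3 - j44.05) / (4450 + j6.303) = 0.01713 - j0.009923 A.
Step 7 — Convert to polar: |I| = 0.0198 A, ∠I = -30.1°.

I = 0.0198∠-30.1° A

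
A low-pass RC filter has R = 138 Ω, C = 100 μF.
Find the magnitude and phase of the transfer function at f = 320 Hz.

Step 1 — Angular frequency: ω = 2π·320 = 2011 rad/s.
Step 2 — Transfer function: H(jω) = 1/(1 + jωRC).
Step 3 — Denominator: 1 + jωRC = 1 + j·2011·138·0.0001 = 1 + j27.75.
Step 4 — H = 0.001297 - j0.03599.
Step 5 — Magnitude: |H| = 0.03602 (-28.9 dB); phase: φ = -87.9°.

|H| = 0.03602 (-28.9 dB), φ = -87.9°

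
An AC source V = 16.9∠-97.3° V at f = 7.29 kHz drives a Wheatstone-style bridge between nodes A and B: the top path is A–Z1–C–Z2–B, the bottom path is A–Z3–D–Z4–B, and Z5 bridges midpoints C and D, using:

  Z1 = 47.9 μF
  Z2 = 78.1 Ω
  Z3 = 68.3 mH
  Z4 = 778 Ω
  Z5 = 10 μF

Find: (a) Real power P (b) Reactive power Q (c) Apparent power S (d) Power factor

Step 1 — Angular frequency: ω = 2π·f = 2π·7290 = 4.58e+04 rad/s.
Step 2 — Component impedances:
  Z1: Z = 1/(jωC) = -j/(ω·C) = 0 - j0.4558 Ω
  Z2: Z = R = 78.1 Ω
  Z3: Z = jωL = j·4.58e+04·0.0683 = 0 + j3128 Ω
  Z4: Z = R = 778 Ω
  Z5: Z = 1/(jωC) = -j/(ω·C) = 0 - j2.183 Ω
Step 3 — Bridge requires nodal analysis (the Z5 bridge couples midpoints C and D, so the two paths cannot be reduced to a simple series/parallel combination). Setting node B to ground and injecting 1 A at node A, the 3-node admittance system at A, C, D solves to V_A = Z_AB = 70.98 - j0.4741 Ω = 70.98∠-0.4° Ω.
Step 4 — Source phasor: V = 16.9∠-97.3° V = -2.147 - j16.76 V.
Step 5 — Current: I = V / Z = -0.02868 - j0.2364 A = 0.2381∠-96.9° A.
Step 6 — Complex power: S = V·I* = 4.024 - j0.02688 VA.
Step 7 — Real power: P = Re(S) = 4.024 W.
Step 8 — Reactive power: Q = Im(S) = -0.02688 VAR.
Step 9 — Apparent power: |S| = 4.024 VA.
Step 10 — Power factor: PF = P/|S| = 1 (leading).

(a) P = 4.024 W  (b) Q = -0.02688 VAR  (c) S = 4.024 VA  (d) PF = 1 (leading)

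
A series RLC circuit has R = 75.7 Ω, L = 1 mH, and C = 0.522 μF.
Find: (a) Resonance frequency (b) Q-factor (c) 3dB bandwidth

Step 1 — Resonance condition Im(Z)=0 gives ω₀ = 1/√(LC).
Step 2 — ω₀ = 1/√(0.001·5.22e-07) = 4.377e+04 rad/s.
Step 3 — f₀ = ω₀/(2π) = 6966 Hz.
Step 4 — Series Q: Q = ω₀L/R = 4.377e+04·0.001/75.7 = 0.5782.
Step 5 — 3dB bandwidth: Δω = ω₀/Q = 7.57e+04 rad/s; BW = Δω/(2π) = 1.205e+04 Hz.

(a) f₀ = 6966 Hz  (b) Q = 0.5782  (c) BW = 1.205e+04 Hz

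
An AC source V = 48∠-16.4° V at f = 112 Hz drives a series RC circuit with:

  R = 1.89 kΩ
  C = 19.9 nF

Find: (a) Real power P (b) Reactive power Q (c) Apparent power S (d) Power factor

Step 1 — Angular frequency: ω = 2π·f = 2π·112 = 703.7 rad/s.
Step 2 — Component impedances:
  R: Z = R = 1890 Ω
  C: Z = 1/(jωC) = -j/(ω·C) = 0 - j7.141e+04 Ω
Step 3 — Series combination: Z_total = R + C = 1890 - j7.141e+04 Ω = 7.143e+04∠-88.5° Ω.
Step 4 — Source phasor: V = 48∠-16.4° V = 46.05 - j13.55 V.
Step 5 — Current: I = V / Z = 0.0002067 + j0.0006394 A = 0.000672∠72.1° A.
Step 6 — Complex power: S = V·I* = 0.0008534 - j0.03224 VA.
Step 7 — Real power: P = Re(S) = 0.0008534 W.
Step 8 — Reactive power: Q = Im(S) = -0.03224 VAR.
Step 9 — Apparent power: |S| = 0.03225 VA.
Step 10 — Power factor: PF = P/|S| = 0.02646 (leading).

(a) P = 0.0008534 W  (b) Q = -0.03224 VAR  (c) S = 0.03225 VA  (d) PF = 0.02646 (leading)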